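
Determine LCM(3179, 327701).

3179 = 11 · 17²; 327701 = 11 · 31³
max exponents: 11 · 17² · 31³ = 94705589

94705589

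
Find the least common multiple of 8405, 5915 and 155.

lcm(8405, 5915) = 8405·5915/gcd = 49715575/5 = 9943115
lcm(9943115, 155) = 9943115·155/gcd = 1541182825/5 = 308236565

308236565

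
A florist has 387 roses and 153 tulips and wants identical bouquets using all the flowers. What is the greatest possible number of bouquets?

9

387 = 3² · 43
153 = 3² · 17
Common: 3² = 9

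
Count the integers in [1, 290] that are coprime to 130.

130 = 2·5·13. Inclusion–exclusion on these primes:
290 − ⌊290/2⌋ − ⌊290/5⌋ − ⌊290/13⌋ + ⌊290/10⌋ + ⌊290/26⌋ + ⌊290/65⌋ − ⌊290/130⌋ = 107

107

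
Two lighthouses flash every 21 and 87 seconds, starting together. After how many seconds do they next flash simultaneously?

609

21 = 3 · 7; 87 = 3 · 29
max exponents: 3 · 7 · 29 = 609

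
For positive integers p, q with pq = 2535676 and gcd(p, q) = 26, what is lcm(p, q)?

Since gcd(p,q)·lcm(p,q) = pq, lcm = 2535676/26 = 97526.

97526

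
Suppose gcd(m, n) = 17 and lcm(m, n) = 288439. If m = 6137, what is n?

m·n = gcd·lcm = 17·288439 = 4903463, so n = 4903463/6137 = 799.

799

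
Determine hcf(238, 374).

238 = 2 · 7 · 17
374 = 2 · 11 · 17
Common: 2 · 17 = 34

34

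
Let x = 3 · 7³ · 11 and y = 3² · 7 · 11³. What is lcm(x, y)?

4108797

max exponent per prime: 3² · 7³ · 11³ = 4108797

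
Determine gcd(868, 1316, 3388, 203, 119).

7

gcd(868, 1316): 1316 = 1·868 + 448; 868 = 1·448 + 420; 448 = 1·420 + 28; 420 = 15·28 + 0 → 28
gcd(28, 3388): 3388 = 121·28 + 0 → 28
gcd(28, 203): 203 = 7·28 + 7; 28 = 4·7 + 0 → 7
gcd(7, 119): 119 = 17·7 + 0 → 7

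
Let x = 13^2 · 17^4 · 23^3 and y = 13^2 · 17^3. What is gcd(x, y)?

830297

min exponent per shared prime: 13^2 · 17^3 = 830297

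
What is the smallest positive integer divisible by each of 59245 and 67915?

59245 = 5 · 17² · 41; 67915 = 5 · 17² · 47
max exponents: 5 · 17² · 41 · 47 = 2784515

2784515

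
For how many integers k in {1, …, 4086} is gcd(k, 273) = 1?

2155

Prime factors of 273: 3, 7, 13. Count integers ≤ 4086 divisible by none of them.
By inclusion–exclusion: 4086 − ⌊4086/3⌋ − ⌊4086/7⌋ − ⌊4086/13⌋ + ⌊4086/21⌋ + ⌊4086/39⌋ + ⌊4086/91⌋ − ⌊4086/273⌋ = 2155.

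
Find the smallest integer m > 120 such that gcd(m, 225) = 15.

Multiples of 15 above 120: 15·9, 15·10, … . Need the cofactor coprime to 225/15 = 15.
Checking s = 9, 10, … the first with gcd(s, 15) = 1 is s = 11, giving 165.

165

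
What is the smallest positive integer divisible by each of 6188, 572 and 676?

884884

6188 = 2² · 7 · 13 · 17; 572 = 2² · 11 · 13; 676 = 2² · 13²
lcm takes max exponent of each prime: 2² · 7 · 11 · 13² · 17 = 884884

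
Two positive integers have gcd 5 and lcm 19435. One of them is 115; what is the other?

Using uv = gcd(u,v)·lcm(u,v) = 5·19435 = 97175, we get v = 97175/115 = 845.

845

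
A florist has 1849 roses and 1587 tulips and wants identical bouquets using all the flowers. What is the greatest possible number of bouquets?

1849 = 43²
1587 = 3 · 23²
Common: 1 = 1

1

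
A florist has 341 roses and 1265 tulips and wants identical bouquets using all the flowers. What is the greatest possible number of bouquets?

11

341 = 11 · 31
1265 = 5 · 11 · 23
Common: 11 = 11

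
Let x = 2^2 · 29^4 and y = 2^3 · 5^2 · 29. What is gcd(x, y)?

min exponent per shared prime: 2^2 · 29 = 116

116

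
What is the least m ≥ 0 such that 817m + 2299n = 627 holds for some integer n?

Reduce mod 2299: 817m ≡ 627 (mod 2299). With g = gcd(817, 2299) = 19 dividing 627, divide through: 43m ≡ 33 (mod 121).
Since gcd(43, 121) = 1, m ≡ 33·(43)⁻¹ ≡ 88 (mod 121). Smallest non-negative: 88.

88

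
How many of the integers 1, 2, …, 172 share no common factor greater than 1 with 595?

Prime factors of 595: 5, 7, 17. Count integers ≤ 172 divisible by none of them.
By inclusion–exclusion: 172 − ⌊172/5⌋ − ⌊172/7⌋ − ⌊172/17⌋ + ⌊172/35⌋ + ⌊172/85⌋ + ⌊172/119⌋ − ⌊172/595⌋ = 111.

111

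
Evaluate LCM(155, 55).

1705

155 = 5 · 31; 55 = 5 · 11
max exponents: 5 · 11 · 31 = 1705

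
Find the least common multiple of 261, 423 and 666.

261 = 3² · 29; 423 = 3² · 47; 666 = 2 · 3² · 37
lcm takes max exponent of each prime: 2 · 3² · 29 · 37 · 47 = 907758

907758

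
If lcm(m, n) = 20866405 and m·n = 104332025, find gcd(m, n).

gcd·lcm = product, so gcd = 104332025/20866405 = 5.

5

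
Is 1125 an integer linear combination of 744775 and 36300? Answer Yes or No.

Yes

gcd(744775, 36300): 744775 = 20·36300 + 18775; 36300 = 1·18775 + 17525; 18775 = 1·17525 + 1250; 17525 = 14·1250 + 25; 1250 = 50·25 + 0 → 25
25 divides 1125, so a solution exists.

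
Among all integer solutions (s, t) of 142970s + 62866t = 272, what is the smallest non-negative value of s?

gcd(142970, 62866) = 34 (Euclid: 142970 = 2·62866 + 17238; 62866 = 3·17238 + 11152; 17238 = 1·11152 + 6086; 11152 = 1·6086 + 5066; 6086 = 1·5066 + 1020; 5066 = 4·1020 + 986; 1020 = 1·986 + 34; 986 = 29·34 + 0), and 34 | 272.
Extended Euclid: 142970·(62) + 62866·(-141) = 34. Scale by 8: s₀ = 496.
General solution s = s₀ + 1849k; reducing mod 1849 gives s = 496 (and t = -1128).

496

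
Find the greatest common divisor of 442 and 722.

2

442 = 2 · 13 · 17
722 = 2 · 19²
Common: 2 = 2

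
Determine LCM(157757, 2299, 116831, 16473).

157757 = 19³ · 23; 2299 = 11² · 19; 116831 = 11 · 13 · 19 · 43; 16473 = 3 · 17² · 19
lcm takes max exponent of each prime: 3 · 11² · 13 · 17² · 19³ · 23 · 43 = 9251345801841

9251345801841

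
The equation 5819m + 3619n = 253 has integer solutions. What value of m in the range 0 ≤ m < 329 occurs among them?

Euclid: 5819 = 1·3619 + 2200; 3619 = 1·2200 + 1419; 2200 = 1·1419 + 781; 1419 = 1·781 + 638; 781 = 1·638 + 143; 638 = 4·143 + 66; 143 = 2·66 + 11; 66 = 6·11 + 0 → gcd = 11; 253 = 11·23.
Back-substitution yields 5819·(51) + 3619·(-82) = 11, so one solution is m = 51·23 = 1173, n = -82·23 = -1886.
Solutions in m differ by 3619/11 = 329; the one in [0, 329) is 1173 mod 329 = 186.

186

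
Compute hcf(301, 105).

7

301 = 7 · 43
105 = 3 · 5 · 7
Common: 7 = 7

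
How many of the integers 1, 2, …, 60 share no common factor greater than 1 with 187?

187 = 11·17. Inclusion–exclusion on these primes:
60 − ⌊60/11⌋ − ⌊60/17⌋ + ⌊60/187⌋ = 52

52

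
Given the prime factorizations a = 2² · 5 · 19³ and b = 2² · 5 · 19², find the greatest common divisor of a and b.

min exponent per shared prime: 2² · 5 · 19² = 7220

7220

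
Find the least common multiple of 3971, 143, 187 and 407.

32470867

3971 = 11 · 19²; 143 = 11 · 13; 187 = 11 · 17; 407 = 11 · 37
lcm takes max exponent of each prime: 11 · 13 · 17 · 19² · 37 = 32470867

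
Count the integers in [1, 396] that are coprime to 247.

Prime factors of 247: 13, 19. Count integers ≤ 396 divisible by none of them.
By inclusion–exclusion: 396 − ⌊396/13⌋ − ⌊396/19⌋ + ⌊396/247⌋ = 347.

347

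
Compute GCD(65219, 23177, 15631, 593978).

539

gcd(65219, 23177): 65219 = 2·23177 + 18865; 23177 = 1·18865 + 4312; 18865 = 4·4312 + 1617; 4312 = 2·1617 + 1078; 1617 = 1·1078 + 539; 1078 = 2·539 + 0 → 539
gcd(539, 15631): 15631 = 29·539 + 0 → 539
gcd(539, 593978): 593978 = 1102·539 + 0 → 539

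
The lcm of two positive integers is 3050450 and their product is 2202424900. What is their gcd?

722

From gcd × lcm = uv: gcd = 2202424900 / 3050450 = 722.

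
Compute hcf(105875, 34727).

105875 = 5³ · 7 · 11²
34727 = 7 · 11² · 41
Common: 7 · 11² = 847

847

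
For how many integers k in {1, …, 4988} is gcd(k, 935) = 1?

935 = 5·11·17. Inclusion–exclusion on these primes:
4988 − ⌊4988/5⌋ − ⌊4988/11⌋ − ⌊4988/17⌋ + ⌊4988/55⌋ + ⌊4988/85⌋ + ⌊4988/187⌋ − ⌊4988/935⌋ = 3414

3414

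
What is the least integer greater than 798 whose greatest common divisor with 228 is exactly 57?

gcd(a, 228) = 57 forces 57 | a; write a = 57s. Then gcd(57s, 57·4) = 57·gcd(s, 4), so need gcd(s, 4) = 1.
57s > 798 gives s ≥ 15. The least s ≥ 15 coprime to 4 is 15, so a = 57·15 = 855.

855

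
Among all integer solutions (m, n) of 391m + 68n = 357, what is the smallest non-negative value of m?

3

Euclid: 391 = 5·68 + 51; 68 = 1·51 + 17; 51 = 3·17 + 0 → gcd = 17; 357 = 17·21.
Back-substitution yields 391·(-1) + 68·(6) = 17, so one solution is m = -1·21 = -21, n = 6·21 = 126.
Solutions in m differ by 68/17 = 4; the one in [0, 4) is -21 mod 4 = 3.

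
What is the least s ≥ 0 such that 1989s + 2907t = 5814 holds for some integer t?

Reduce mod 2907: 1989s ≡ 5814 (mod 2907). With g = gcd(1989, 2907) = 153 dividing 5814, divide through: 13s ≡ 38 (mod 19).
Since gcd(13, 19) = 1, s ≡ 38·(13)⁻¹ ≡ 0 (mod 19). Smallest non-negative: 0.

0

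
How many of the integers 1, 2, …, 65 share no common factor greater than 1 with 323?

Prime factors of 323: 17, 19. Count integers ≤ 65 divisible by none of them.
By inclusion–exclusion: 65 − ⌊65/17⌋ − ⌊65/19⌋ + ⌊65/323⌋ = 59.

59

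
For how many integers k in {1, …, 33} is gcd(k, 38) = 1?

16

38 = 2·19. Inclusion–exclusion on these primes:
33 − ⌊33/2⌋ − ⌊33/19⌋ + ⌊33/38⌋ = 16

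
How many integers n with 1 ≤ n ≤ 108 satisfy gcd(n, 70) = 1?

70 = 2·5·7. Inclusion–exclusion on these primes:
108 − ⌊108/2⌋ − ⌊108/5⌋ − ⌊108/7⌋ + ⌊108/10⌋ + ⌊108/14⌋ + ⌊108/35⌋ − ⌊108/70⌋ = 37

37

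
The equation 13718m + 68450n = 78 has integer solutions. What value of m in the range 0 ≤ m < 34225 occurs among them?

Reduce mod 68450: 13718m ≡ 78 (mod 68450). With g = gcd(13718, 68450) = 2 dividing 78, divide through: 6859m ≡ 39 (mod 34225).
Since gcd(6859, 34225) = 1, m ≡ 39·(6859)⁻¹ ≡ 19071 (mod 34225). Smallest non-negative: 19071.

19071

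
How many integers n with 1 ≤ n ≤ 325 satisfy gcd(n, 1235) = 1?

Prime factors of 1235: 5, 13, 19. Count integers ≤ 325 divisible by none of them.
By inclusion–exclusion: 325 − ⌊325/5⌋ − ⌊325/13⌋ − ⌊325/19⌋ + ⌊325/65⌋ + ⌊325/95⌋ + ⌊325/247⌋ − ⌊325/1235⌋ = 227.

227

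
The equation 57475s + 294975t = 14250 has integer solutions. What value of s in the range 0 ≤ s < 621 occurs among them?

gcd(57475, 294975) = 475 (Euclid: 294975 = 5·57475 + 7600; 57475 = 7·7600 + 4275; 7600 = 1·4275 + 3325; 4275 = 1·3325 + 950; 3325 = 3·950 + 475; 950 = 2·475 + 0), and 475 | 14250.
Extended Euclid: 57475·(-272) + 294975·(53) = 475. Scale by 30: s₀ = -8160.
General solution s = s₀ + 621k; reducing mod 621 gives s = 534 (and t = -104).

534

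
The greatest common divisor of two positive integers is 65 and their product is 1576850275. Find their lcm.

Since gcd(p,q)·lcm(p,q) = pq, lcm = 1576850275/65 = 24259235.

24259235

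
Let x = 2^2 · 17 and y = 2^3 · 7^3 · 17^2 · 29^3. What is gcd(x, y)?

min exponent per shared prime: 2^2 · 17 = 68

68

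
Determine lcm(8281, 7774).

380926

8281 = 7² · 13²; 7774 = 2 · 13² · 23
max exponents: 2 · 7² · 13² · 23 = 380926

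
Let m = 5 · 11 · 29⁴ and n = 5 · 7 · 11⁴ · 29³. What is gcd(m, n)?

min exponent per shared prime: 5 · 11 · 29³ = 1341395

1341395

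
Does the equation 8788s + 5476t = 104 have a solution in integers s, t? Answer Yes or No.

Yes

gcd(8788, 5476): 8788 = 1·5476 + 3312; 5476 = 1·3312 + 2164; 3312 = 1·2164 + 1148; 2164 = 1·1148 + 1016; 1148 = 1·1016 + 132; 1016 = 7·132 + 92; 132 = 1·92 + 40; 92 = 2·40 + 12; 40 = 3·12 + 4; 12 = 3·4 + 0 → 4
4 divides 104, so a solution exists.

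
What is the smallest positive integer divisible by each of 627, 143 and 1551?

627 = 3 · 11 · 19; 143 = 11 · 13; 1551 = 3 · 11 · 47
lcm takes max exponent of each prime: 3 · 11 · 13 · 19 · 47 = 383097

383097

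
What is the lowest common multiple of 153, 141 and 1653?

3962241

153 = 3² · 17; 141 = 3 · 47; 1653 = 3 · 19 · 29
lcm takes max exponent of each prime: 3² · 17 · 19 · 29 · 47 = 3962241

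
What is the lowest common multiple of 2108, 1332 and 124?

2108 = 2² · 17 · 31; 1332 = 2² · 3² · 37; 124 = 2² · 31
lcm takes max exponent of each prime: 2² · 3² · 17 · 31 · 37 = 701964

701964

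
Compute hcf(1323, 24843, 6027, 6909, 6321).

1323 = 3³ · 7²; 24843 = 3 · 7² · 13²; 6027 = 3 · 7² · 41; 6909 = 3 · 7² · 47; 6321 = 3 · 7² · 43
gcd takes min exponent of each prime: 3 · 7² = 147

147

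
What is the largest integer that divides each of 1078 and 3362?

2

Euclid: 3362 = 3·1078 + 128; 1078 = 8·128 + 54; 128 = 2·54 + 20; 54 = 2·20 + 14; 20 = 1·14 + 6; 14 = 2·6 + 2; 6 = 3·2 + 0. Last nonzero remainder: 2.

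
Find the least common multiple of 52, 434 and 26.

52 = 2² · 13; 434 = 2 · 7 · 31; 26 = 2 · 13
lcm takes max exponent of each prime: 2² · 7 · 13 · 31 = 11284

11284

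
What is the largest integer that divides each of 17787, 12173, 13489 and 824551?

7

gcd(17787, 12173): 17787 = 1·12173 + 5614; 12173 = 2·5614 + 945; 5614 = 5·945 + 889; 945 = 1·889 + 56; 889 = 15·56 + 49; 56 = 1·49 + 7; 49 = 7·7 + 0 → 7
gcd(7, 13489): 13489 = 1927·7 + 0 → 7
gcd(7, 824551): 824551 = 117793·7 + 0 → 7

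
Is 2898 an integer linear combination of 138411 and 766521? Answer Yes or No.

Yes

gcd(138411, 766521): 766521 = 5·138411 + 74466; 138411 = 1·74466 + 63945; 74466 = 1·63945 + 10521; 63945 = 6·10521 + 819; 10521 = 12·819 + 693; 819 = 1·693 + 126; 693 = 5·126 + 63; 126 = 2·63 + 0 → 63
63 divides 2898, so a solution exists.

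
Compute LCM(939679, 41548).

3003214084

gcd first: 939679 = 22·41548 + 25623; 41548 = 1·25623 + 15925; 25623 = 1·15925 + 9698; 15925 = 1·9698 + 6227; 9698 = 1·6227 + 3471; 6227 = 1·3471 + 2756; 3471 = 1·2756 + 715; 2756 = 3·715 + 611; 715 = 1·611 + 104; 611 = 5·104 + 91; 104 = 1·91 + 13; 91 = 7·13 + 0 → gcd = 13
lcm = 939679·41548/gcd = 39041783092/13 = 3003214084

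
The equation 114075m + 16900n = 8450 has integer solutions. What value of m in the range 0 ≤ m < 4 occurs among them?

2

Euclid: 114075 = 6·16900 + 12675; 16900 = 1·12675 + 4225; 12675 = 3·4225 + 0 → gcd = 4225; 8450 = 4225·2.
Back-substitution yields 114075·(-1) + 16900·(7) = 4225, so one solution is m = -1·2 = -2, n = 7·2 = 14.
Solutions in m differ by 16900/4225 = 4; the one in [0, 4) is -2 mod 4 = 2.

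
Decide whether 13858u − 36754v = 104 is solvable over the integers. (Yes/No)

gcd(13858, 36754): 36754 = 2·13858 + 9038; 13858 = 1·9038 + 4820; 9038 = 1·4820 + 4218; 4820 = 1·4218 + 602; 4218 = 7·602 + 4; 602 = 150·4 + 2; 4 = 2·2 + 0 → 2
2 divides 104, so a solution exists.

Yes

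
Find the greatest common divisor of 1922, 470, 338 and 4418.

gcd(1922, 470): 1922 = 4·470 + 42; 470 = 11·42 + 8; 42 = 5·8 + 2; 8 = 4·2 + 0 → 2
gcd(2, 338): 338 = 169·2 + 0 → 2
gcd(2, 4418): 4418 = 2209·2 + 0 → 2

2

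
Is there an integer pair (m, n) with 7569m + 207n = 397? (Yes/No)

gcd(7569, 207): 7569 = 36·207 + 117; 207 = 1·117 + 90; 117 = 1·90 + 27; 90 = 3·27 + 9; 27 = 3·9 + 0 → 9
9 does not divide 397, so a solution does not exist.

No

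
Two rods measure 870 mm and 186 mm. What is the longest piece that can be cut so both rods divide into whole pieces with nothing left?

6

870 = 2 · 3 · 5 · 29
186 = 2 · 3 · 31
Common: 2 · 3 = 6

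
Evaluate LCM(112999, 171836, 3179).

112999 = 17³ · 23; 171836 = 2² · 7 · 17 · 19²; 3179 = 11 · 17²
lcm takes max exponent of each prime: 2² · 7 · 11 · 17³ · 19² · 23 = 12564132812

12564132812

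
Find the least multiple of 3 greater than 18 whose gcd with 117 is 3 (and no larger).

gcd(x, 117) = 3 forces 3 | x; write x = 3s. Then gcd(3s, 3·39) = 3·gcd(s, 39), so need gcd(s, 39) = 1.
3s > 18 gives s ≥ 7. The least s ≥ 7 coprime to 39 is 7, so x = 3·7 = 21.

21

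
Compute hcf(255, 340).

Euclid: 340 = 1·255 + 85; 255 = 3·85 + 0. Last nonzero remainder: 85.

85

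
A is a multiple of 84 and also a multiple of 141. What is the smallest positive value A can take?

3948

gcd first: 141 = 1·84 + 57; 84 = 1·57 + 27; 57 = 2·27 + 3; 27 = 9·3 + 0 → gcd = 3
lcm = 84·141/gcd = 11844/3 = 3948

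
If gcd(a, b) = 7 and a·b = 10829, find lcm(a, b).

For any two positive integers, gcd × lcm equals their product. Hence lcm = 10829 / 7 = 1547.

1547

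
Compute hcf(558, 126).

558 = 2 · 3² · 31
126 = 2 · 3² · 7
Common: 2 · 3² = 18

18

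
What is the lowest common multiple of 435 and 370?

32190

gcd first: 435 = 1·370 + 65; 370 = 5·65 + 45; 65 = 1·45 + 20; 45 = 2·20 + 5; 20 = 4·5 + 0 → gcd = 5
lcm = 435·370/gcd = 160950/5 = 32190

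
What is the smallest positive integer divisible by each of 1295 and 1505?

55685

gcd first: 1505 = 1·1295 + 210; 1295 = 6·210 + 35; 210 = 6·35 + 0 → gcd = 35
lcm = 1295·1505/gcd = 1948975/35 = 55685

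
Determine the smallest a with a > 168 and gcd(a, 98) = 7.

175

gcd(a, 98) = 7 forces 7 | a; write a = 7s. Then gcd(7s, 7·14) = 7·gcd(s, 14), so need gcd(s, 14) = 1.
7s > 168 gives s ≥ 25. The least s ≥ 25 coprime to 14 is 25, so a = 7·25 = 175.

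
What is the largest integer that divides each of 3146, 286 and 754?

3146 = 2 · 11² · 13; 286 = 2 · 11 · 13; 754 = 2 · 13 · 29
gcd takes min exponent of each prime: 2 · 13 = 26

26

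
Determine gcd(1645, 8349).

Euclid: 8349 = 5·1645 + 124; 1645 = 13·124 + 33; 124 = 3·33 + 25; 33 = 1·25 + 8; 25 = 3·8 + 1; 8 = 8·1 + 0. Last nonzero remainder: 1.

1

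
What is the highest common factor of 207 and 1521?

Euclid: 1521 = 7·207 + 72; 207 = 2·72 + 63; 72 = 1·63 + 9; 63 = 7·9 + 0. Last nonzero remainder: 9.

9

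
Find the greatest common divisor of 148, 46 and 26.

2

gcd(148, 46): 148 = 3·46 + 10; 46 = 4·10 + 6; 10 = 1·6 + 4; 6 = 1·4 + 2; 4 = 2·2 + 0 → 2
gcd(2, 26): 26 = 13·2 + 0 → 2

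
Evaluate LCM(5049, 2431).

65637

5049 = 3³ · 11 · 17; 2431 = 11 · 13 · 17
max exponents: 3³ · 11 · 13 · 17 = 65637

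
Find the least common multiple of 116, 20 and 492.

lcm(116, 20) = 116·20/gcd = 2320/4 = 580
lcm(580, 492) = 580·492/gcd = 285360/4 = 71340

71340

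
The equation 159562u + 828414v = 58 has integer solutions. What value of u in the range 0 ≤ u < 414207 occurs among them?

121945

gcd(159562, 828414) = 2 (Euclid: 828414 = 5·159562 + 30604; 159562 = 5·30604 + 6542; 30604 = 4·6542 + 4436; 6542 = 1·4436 + 2106; 4436 = 2·2106 + 224; 2106 = 9·224 + 90; 224 = 2·90 + 44; 90 = 2·44 + 2; 44 = 22·2 + 0), and 2 | 58.
Extended Euclid: 159562·(18488) + 828414·(-3561) = 2. Scale by 29: u₀ = 536152.
General solution u = u₀ + 414207t; reducing mod 414207 gives u = 121945 (and v = -23488).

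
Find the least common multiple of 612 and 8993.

612 = 2² · 3² · 17; 8993 = 17 · 23²
max exponents: 2² · 3² · 17 · 23² = 323748

323748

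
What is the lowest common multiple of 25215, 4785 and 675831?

1812034698045

lcm(25215, 4785) = 25215·4785/gcd = 120653775/15 = 8043585
lcm(8043585, 675831) = 8043585·675831/gcd = 5436104094135/3 = 1812034698045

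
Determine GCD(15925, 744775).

25

15925 = 5² · 7² · 13
744775 = 5² · 31³
Common: 5² = 25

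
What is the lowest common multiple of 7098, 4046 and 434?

63590982

7098 = 2 · 3 · 7 · 13²; 4046 = 2 · 7 · 17²; 434 = 2 · 7 · 31
lcm takes max exponent of each prime: 2 · 3 · 7 · 13² · 17² · 31 = 63590982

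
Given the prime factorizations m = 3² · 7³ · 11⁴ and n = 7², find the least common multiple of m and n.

max exponent per prime: 3² · 7³ · 11⁴ = 45196767

45196767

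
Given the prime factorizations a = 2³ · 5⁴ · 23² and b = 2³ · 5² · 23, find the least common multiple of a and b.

2645000

max exponent per prime: 2³ · 5⁴ · 23² = 2645000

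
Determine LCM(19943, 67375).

19943 = 7² · 11 · 37; 67375 = 5³ · 7² · 11
max exponents: 5³ · 7² · 11 · 37 = 2492875

2492875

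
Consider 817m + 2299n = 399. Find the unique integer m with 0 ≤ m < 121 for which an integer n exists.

23

gcd(817, 2299) = 19 (Euclid: 2299 = 2·817 + 665; 817 = 1·665 + 152; 665 = 4·152 + 57; 152 = 2·57 + 38; 57 = 1·38 + 19; 38 = 2·19 + 0), and 19 | 399.
Extended Euclid: 817·(-45) + 2299·(16) = 19. Scale by 21: m₀ = -945.
General solution m = m₀ + 121t; reducing mod 121 gives m = 23 (and n = -8).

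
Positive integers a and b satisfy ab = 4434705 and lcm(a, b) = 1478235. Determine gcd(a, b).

gcd·lcm = product, so gcd = 4434705/1478235 = 3.

3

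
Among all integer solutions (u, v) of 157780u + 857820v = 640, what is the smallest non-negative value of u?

33556

Reduce mod 857820: 157780u ≡ 640 (mod 857820). With g = gcd(157780, 857820) = 20 dividing 640, divide through: 7889u ≡ 32 (mod 42891).
Since gcd(7889, 42891) = 1, u ≡ 32·(7889)⁻¹ ≡ 33556 (mod 42891). Smallest non-negative: 33556.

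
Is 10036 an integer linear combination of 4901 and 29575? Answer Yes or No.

By Bézout, 4901u + 29575v = 10036 has integer solutions iff gcd(4901, 29575) | 10036.
Euclid: 29575 = 6·4901 + 169; 4901 = 29·169 + 0. gcd = 169; 10036 mod 169 = 65. No.

No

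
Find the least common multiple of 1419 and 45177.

1942611

gcd first: 45177 = 31·1419 + 1188; 1419 = 1·1188 + 231; 1188 = 5·231 + 33; 231 = 7·33 + 0 → gcd = 33
lcm = 1419·45177/gcd = 64106163/33 = 1942611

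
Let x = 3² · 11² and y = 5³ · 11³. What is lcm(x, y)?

1497375

max exponent per prime: 3² · 5³ · 11³ = 1497375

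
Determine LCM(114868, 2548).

5628532

gcd first: 114868 = 45·2548 + 208; 2548 = 12·208 + 52; 208 = 4·52 + 0 → gcd = 52
lcm = 114868·2548/gcd = 292683664/52 = 5628532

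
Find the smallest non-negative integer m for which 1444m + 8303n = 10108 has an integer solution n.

Euclid: 8303 = 5·1444 + 1083; 1444 = 1·1083 + 361; 1083 = 3·361 + 0 → gcd = 361; 10108 = 361·28.
Back-substitution yields 1444·(6) + 8303·(-1) = 361, so one solution is m = 6·28 = 168, n = -1·28 = -28.
Solutions in m differ by 8303/361 = 23; the one in [0, 23) is 168 mod 23 = 7.

7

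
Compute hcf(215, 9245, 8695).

gcd(215, 9245): 9245 = 43·215 + 0 → 215
gcd(215, 8695): 8695 = 40·215 + 95; 215 = 2·95 + 25; 95 = 3·25 + 20; 25 = 1·20 + 5; 20 = 4·5 + 0 → 5

5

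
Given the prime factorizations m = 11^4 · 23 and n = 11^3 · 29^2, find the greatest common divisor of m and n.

min exponent per shared prime: 11^3 = 1331

1331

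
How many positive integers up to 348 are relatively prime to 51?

218

51 = 3·17. Inclusion–exclusion on these primes:
348 − ⌊348/3⌋ − ⌊348/17⌋ + ⌊348/51⌋ = 218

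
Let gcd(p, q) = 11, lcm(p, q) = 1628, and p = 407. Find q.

44

Using pq = gcd(p,q)·lcm(p,q) = 11·1628 = 17908, we get q = 17908/407 = 44.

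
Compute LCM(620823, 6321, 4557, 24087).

620823 = 3 · 7 · 17 · 37 · 47; 6321 = 3 · 7² · 43; 4557 = 3 · 7² · 31; 24087 = 3 · 7 · 31 · 37
lcm takes max exponent of each prime: 3 · 7² · 17 · 31 · 37 · 43 · 47 = 5792899413

5792899413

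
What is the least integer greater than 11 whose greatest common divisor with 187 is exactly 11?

22

gcd(k, 187) = 11 forces 11 | k; write k = 11s. Then gcd(11s, 11·17) = 11·gcd(s, 17), so need gcd(s, 17) = 1.
11s > 11 gives s ≥ 2. The least s ≥ 2 coprime to 17 is 2, so k = 11·2 = 22.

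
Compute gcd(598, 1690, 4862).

598 = 2 · 13 · 23; 1690 = 2 · 5 · 13²; 4862 = 2 · 11 · 13 · 17
gcd takes min exponent of each prime: 2 · 13 = 26

26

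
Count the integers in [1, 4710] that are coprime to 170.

1773

170 = 2·5·17. Inclusion–exclusion on these primes:
4710 − ⌊4710/2⌋ − ⌊4710/5⌋ − ⌊4710/17⌋ + ⌊4710/10⌋ + ⌊4710/34⌋ + ⌊4710/85⌋ − ⌊4710/170⌋ = 1773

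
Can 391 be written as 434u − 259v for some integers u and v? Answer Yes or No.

No

By Bézout, 434u − 259v = 391 has integer solutions iff gcd(434, 259) | 391.
Euclid: 434 = 1·259 + 175; 259 = 1·175 + 84; 175 = 2·84 + 7; 84 = 12·7 + 0. gcd = 7; 391 mod 7 = 6. No.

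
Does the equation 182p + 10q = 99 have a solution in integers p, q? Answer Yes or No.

No

By Bézout, 182p + 10q = 99 has integer solutions iff gcd(182, 10) | 99.
Euclid: 182 = 18·10 + 2; 10 = 5·2 + 0. gcd = 2; 99 mod 2 = 1. No.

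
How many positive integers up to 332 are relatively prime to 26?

Prime factors of 26: 2, 13. Count integers ≤ 332 divisible by none of them.
By inclusion–exclusion: 332 − ⌊332/2⌋ − ⌊332/13⌋ + ⌊332/26⌋ = 153.

153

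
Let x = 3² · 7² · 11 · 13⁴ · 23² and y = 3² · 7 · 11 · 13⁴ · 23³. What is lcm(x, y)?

1685730683637

max exponent per prime: 3² · 7² · 11 · 13⁴ · 23³ = 1685730683637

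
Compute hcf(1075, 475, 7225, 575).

25

1075 = 5² · 43; 475 = 5² · 19; 7225 = 5² · 17²; 575 = 5² · 23
gcd takes min exponent of each prime: 5² = 25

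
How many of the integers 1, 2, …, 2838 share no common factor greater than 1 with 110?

Prime factors of 110: 2, 5, 11. Count integers ≤ 2838 divisible by none of them.
By inclusion–exclusion: 2838 − ⌊2838/2⌋ − ⌊2838/5⌋ − ⌊2838/11⌋ + ⌊2838/10⌋ + ⌊2838/22⌋ + ⌊2838/55⌋ − ⌊2838/110⌋ = 1032.

1032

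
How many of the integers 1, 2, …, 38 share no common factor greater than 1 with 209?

209 = 11·19. Inclusion–exclusion on these primes:
38 − ⌊38/11⌋ − ⌊38/19⌋ + ⌊38/209⌋ = 33

33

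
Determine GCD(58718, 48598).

22

Euclid: 58718 = 1·48598 + 10120; 48598 = 4·10120 + 8118; 10120 = 1·8118 + 2002; 8118 = 4·2002 + 110; 2002 = 18·110 + 22; 110 = 5·22 + 0. Last nonzero remainder: 22.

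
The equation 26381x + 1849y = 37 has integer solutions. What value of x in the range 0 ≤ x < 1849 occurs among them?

848

gcd(26381, 1849) = 1 (Euclid: 26381 = 14·1849 + 495; 1849 = 3·495 + 364; 495 = 1·364 + 131; 364 = 2·131 + 102; 131 = 1·102 + 29; 102 = 3·29 + 15; 29 = 1·15 + 14; 15 = 1·14 + 1; 14 = 14·1 + 0), and 1 | 37.
Extended Euclid: 26381·(-127) + 1849·(1812) = 1. Scale by 37: x₀ = -4699.
General solution x = x₀ + 1849t; reducing mod 1849 gives x = 848 (and y = -12099).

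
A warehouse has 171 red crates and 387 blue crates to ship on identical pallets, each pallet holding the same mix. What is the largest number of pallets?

171 = 3² · 19
387 = 3² · 43
Common: 3² = 9

9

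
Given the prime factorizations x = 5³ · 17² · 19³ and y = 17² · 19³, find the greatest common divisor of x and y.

1982251

min exponent per shared prime: 17² · 19³ = 1982251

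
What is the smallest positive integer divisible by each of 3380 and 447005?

1788020

gcd first: 447005 = 132·3380 + 845; 3380 = 4·845 + 0 → gcd = 845
lcm = 3380·447005/gcd = 1510876900/845 = 1788020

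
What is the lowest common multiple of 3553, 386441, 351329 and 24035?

1269982312555

3553 = 11 · 17 · 19; 386441 = 11 · 19 · 43²; 351329 = 11 · 19 · 41²; 24035 = 5 · 11 · 19 · 23
lcm takes max exponent of each prime: 5 · 11 · 17 · 19 · 23 · 41² · 43² = 1269982312555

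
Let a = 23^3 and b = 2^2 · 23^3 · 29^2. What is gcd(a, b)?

min exponent per shared prime: 23^3 = 12167

12167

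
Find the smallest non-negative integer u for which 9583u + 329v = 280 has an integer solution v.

gcd(9583, 329) = 7 (Euclid: 9583 = 29·329 + 42; 329 = 7·42 + 35; 42 = 1·35 + 7; 35 = 5·7 + 0), and 7 | 280.
Extended Euclid: 9583·(8) + 329·(-233) = 7. Scale by 40: u₀ = 320.
General solution u = u₀ + 47t; reducing mod 47 gives u = 38 (and v = -1106).

38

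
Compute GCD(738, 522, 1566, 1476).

18

738 = 2 · 3² · 41; 522 = 2 · 3² · 29; 1566 = 2 · 3³ · 29; 1476 = 2² · 3² · 41
gcd takes min exponent of each prime: 2 · 3² = 18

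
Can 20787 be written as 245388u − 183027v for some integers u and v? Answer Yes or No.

By Bézout, 245388u − 183027v = 20787 has integer solutions iff gcd(245388, 183027) | 20787.
Euclid: 245388 = 1·183027 + 62361; 183027 = 2·62361 + 58305; 62361 = 1·58305 + 4056; 58305 = 14·4056 + 1521; 4056 = 2·1521 + 1014; 1521 = 1·1014 + 507; 1014 = 2·507 + 0. gcd = 507; 20787 mod 507 = 0. Yes.

Yes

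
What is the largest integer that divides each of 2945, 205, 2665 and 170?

gcd(2945, 205): 2945 = 14·205 + 75; 205 = 2·75 + 55; 75 = 1·55 + 20; 55 = 2·20 + 15; 20 = 1·15 + 5; 15 = 3·5 + 0 → 5
gcd(5, 2665): 2665 = 533·5 + 0 → 5
gcd(5, 170): 170 = 34·5 + 0 → 5

5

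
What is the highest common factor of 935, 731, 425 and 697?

935 = 5 · 11 · 17; 731 = 17 · 43; 425 = 5² · 17; 697 = 17 · 41
gcd takes min exponent of each prime: 17 = 17

17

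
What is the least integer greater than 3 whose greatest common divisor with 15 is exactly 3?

6

gcd(a, 15) = 3 forces 3 | a; write a = 3s. Then gcd(3s, 3·5) = 3·gcd(s, 5), so need gcd(s, 5) = 1.
3s > 3 gives s ≥ 2. The least s ≥ 2 coprime to 5 is 2, so a = 3·2 = 6.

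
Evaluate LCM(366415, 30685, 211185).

366415 = 5 · 7 · 19² · 29; 30685 = 5 · 17 · 19²; 211185 = 3² · 5 · 13 · 19²
lcm takes max exponent of each prime: 3² · 5 · 7 · 13 · 17 · 19² · 29 = 728799435

728799435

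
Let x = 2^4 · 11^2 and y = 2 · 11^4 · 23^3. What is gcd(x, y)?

242

min exponent per shared prime: 2 · 11^2 = 242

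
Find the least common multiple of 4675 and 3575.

4675 = 5² · 11 · 17; 3575 = 5² · 11 · 13
max exponents: 5² · 11 · 13 · 17 = 60775

60775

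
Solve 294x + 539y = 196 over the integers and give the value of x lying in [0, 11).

gcd(294, 539) = 49 (Euclid: 539 = 1·294 + 245; 294 = 1·245 + 49; 245 = 5·49 + 0), and 49 | 196.
Extended Euclid: 294·(2) + 539·(-1) = 49. Scale by 4: x₀ = 8.
General solution x = x₀ + 11t; reducing mod 11 gives x = 8 (and y = -4).

8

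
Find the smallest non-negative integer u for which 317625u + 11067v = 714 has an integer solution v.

340

Reduce mod 11067: 317625u ≡ 714 (mod 11067). With g = gcd(317625, 11067) = 21 dividing 714, divide through: 15125u ≡ 34 (mod 527).
Since gcd(15125, 527) = 1, u ≡ 34·(15125)⁻¹ ≡ 340 (mod 527). Smallest non-negative: 340.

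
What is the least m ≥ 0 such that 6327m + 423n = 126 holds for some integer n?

gcd(6327, 423) = 9 (Euclid: 6327 = 14·423 + 405; 423 = 1·405 + 18; 405 = 22·18 + 9; 18 = 2·9 + 0), and 9 | 126.
Extended Euclid: 6327·(23) + 423·(-344) = 9. Scale by 14: m₀ = 322.
General solution m = m₀ + 47t; reducing mod 47 gives m = 40 (and n = -598).

40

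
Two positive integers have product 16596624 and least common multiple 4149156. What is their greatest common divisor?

4

From gcd × lcm = ab: gcd = 16596624 / 4149156 = 4.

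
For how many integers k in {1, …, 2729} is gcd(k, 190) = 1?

1034

Prime factors of 190: 2, 5, 19. Count integers ≤ 2729 divisible by none of them.
By inclusion–exclusion: 2729 − ⌊2729/2⌋ − ⌊2729/5⌋ − ⌊2729/19⌋ + ⌊2729/10⌋ + ⌊2729/38⌋ + ⌊2729/95⌋ − ⌊2729/190⌋ = 1034.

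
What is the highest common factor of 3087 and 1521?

3087 = 3² · 7³
1521 = 3² · 13²
Common: 3² = 9

9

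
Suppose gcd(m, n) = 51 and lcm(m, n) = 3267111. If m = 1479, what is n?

Using mn = gcd(m,n)·lcm(m,n) = 51·3267111 = 166622661, we get n = 166622661/1479 = 112659.

112659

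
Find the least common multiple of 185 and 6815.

185 = 5 · 37; 6815 = 5 · 29 · 47
max exponents: 5 · 29 · 37 · 47 = 252155

252155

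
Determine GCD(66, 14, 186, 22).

2

gcd(66, 14): 66 = 4·14 + 10; 14 = 1·10 + 4; 10 = 2·4 + 2; 4 = 2·2 + 0 → 2
gcd(2, 186): 186 = 93·2 + 0 → 2
gcd(2, 22): 22 = 11·2 + 0 → 2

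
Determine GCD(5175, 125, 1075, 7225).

gcd(5175, 125): 5175 = 41·125 + 50; 125 = 2·50 + 25; 50 = 2·25 + 0 → 25
gcd(25, 1075): 1075 = 43·25 + 0 → 25
gcd(25, 7225): 7225 = 289·25 + 0 → 25

25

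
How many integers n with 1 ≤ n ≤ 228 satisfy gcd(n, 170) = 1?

85

170 = 2·5·17. Inclusion–exclusion on these primes:
228 − ⌊228/2⌋ − ⌊228/5⌋ − ⌊228/17⌋ + ⌊228/10⌋ + ⌊228/34⌋ + ⌊228/85⌋ − ⌊228/170⌋ = 85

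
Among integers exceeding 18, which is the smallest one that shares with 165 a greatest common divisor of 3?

165 = 3·55. Any k with gcd(k, 165) = 3 is a multiple of 3, say 3s, with s coprime to 55.
Need s > 18/3, so s ≥ 7. First s ≥ 7 with gcd(s, 55) = 1 is s = 7. Thus k = 3·7 = 21.

21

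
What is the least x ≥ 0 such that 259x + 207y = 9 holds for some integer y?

36

gcd(259, 207) = 1 (Euclid: 259 = 1·207 + 52; 207 = 3·52 + 51; 52 = 1·51 + 1; 51 = 51·1 + 0), and 1 | 9.
Extended Euclid: 259·(4) + 207·(-5) = 1. Scale by 9: x₀ = 36.
General solution x = x₀ + 207t; reducing mod 207 gives x = 36 (and y = -45).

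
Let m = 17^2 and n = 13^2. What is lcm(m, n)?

48841

max exponent per prime: 13^2 · 17^2 = 48841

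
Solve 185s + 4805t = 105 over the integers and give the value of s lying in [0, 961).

gcd(185, 4805) = 5 (Euclid: 4805 = 25·185 + 180; 185 = 1·180 + 5; 180 = 36·5 + 0), and 5 | 105.
Extended Euclid: 185·(26) + 4805·(-1) = 5. Scale by 21: s₀ = 546.
General solution s = s₀ + 961k; reducing mod 961 gives s = 546 (and t = -21).

546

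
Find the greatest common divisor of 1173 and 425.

Euclid: 1173 = 2·425 + 323; 425 = 1·323 + 102; 323 = 3·102 + 17; 102 = 6·17 + 0. Last nonzero remainder: 17.

17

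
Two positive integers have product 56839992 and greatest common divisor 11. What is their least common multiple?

gcd·lcm = product, so lcm = 56839992/11 = 5167272.

5167272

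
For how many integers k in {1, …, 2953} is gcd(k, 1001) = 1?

1001 = 7·11·13. Inclusion–exclusion on these primes:
2953 − ⌊2953/7⌋ − ⌊2953/11⌋ − ⌊2953/13⌋ + ⌊2953/77⌋ + ⌊2953/91⌋ + ⌊2953/143⌋ − ⌊2953/1001⌋ = 2125

2125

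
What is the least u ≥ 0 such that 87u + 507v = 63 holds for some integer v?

Euclid: 507 = 5·87 + 72; 87 = 1·72 + 15; 72 = 4·15 + 12; 15 = 1·12 + 3; 12 = 4·3 + 0 → gcd = 3; 63 = 3·21.
Back-substitution yields 87·(35) + 507·(-6) = 3, so one solution is u = 35·21 = 735, v = -6·21 = -126.
Solutions in u differ by 507/3 = 169; the one in [0, 169) is 735 mod 169 = 59.

59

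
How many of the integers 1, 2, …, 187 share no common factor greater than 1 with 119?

151

119 = 7·17. Inclusion–exclusion on these primes:
187 − ⌊187/7⌋ − ⌊187/17⌋ + ⌊187/119⌋ = 151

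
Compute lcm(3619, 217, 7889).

lcm(3619, 217) = 3619·217/gcd = 785323/7 = 112189
lcm(112189, 7889) = 112189·7889/gcd = 885059021/7 = 126437003

126437003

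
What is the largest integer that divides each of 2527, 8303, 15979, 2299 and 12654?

19

2527 = 7 · 19²; 8303 = 19² · 23; 15979 = 19 · 29²; 2299 = 11² · 19; 12654 = 2 · 3² · 19 · 37
gcd takes min exponent of each prime: 19 = 19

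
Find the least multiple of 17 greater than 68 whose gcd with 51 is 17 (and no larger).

51 = 17·3. Any k with gcd(k, 51) = 17 is a multiple of 17, say 17s, with s coprime to 3.
Need s > 68/17, so s ≥ 5. First s ≥ 5 with gcd(s, 3) = 1 is s = 5. Thus k = 17·5 = 85.

85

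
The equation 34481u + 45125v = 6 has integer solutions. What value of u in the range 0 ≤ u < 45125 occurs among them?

17526

Euclid: 45125 = 1·34481 + 10644; 34481 = 3·10644 + 2549; 10644 = 4·2549 + 448; 2549 = 5·448 + 309; 448 = 1·309 + 139; 309 = 2·139 + 31; 139 = 4·31 + 15; 31 = 2·15 + 1; 15 = 15·1 + 0 → gcd = 1; 6 = 1·6.
Back-substitution yields 34481·(2921) + 45125·(-2232) = 1, so one solution is u = 2921·6 = 17526, v = -2232·6 = -13392.
Solutions in u differ by 45125/1 = 45125; the one in [0, 45125) is 17526 mod 45125 = 17526.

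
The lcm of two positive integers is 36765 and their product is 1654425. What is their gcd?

45

From gcd × lcm = uv: gcd = 1654425 / 36765 = 45.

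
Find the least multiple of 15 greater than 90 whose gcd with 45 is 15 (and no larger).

105

Multiples of 15 above 90: 15·7, 15·8, … . Need the cofactor coprime to 45/15 = 3.
Checking s = 7, 8, … the first with gcd(s, 3) = 1 is s = 7, giving 105.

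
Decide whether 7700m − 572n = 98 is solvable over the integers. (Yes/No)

No

By Bézout, 7700m − 572n = 98 has integer solutions iff gcd(7700, 572) | 98.
Euclid: 7700 = 13·572 + 264; 572 = 2·264 + 44; 264 = 6·44 + 0. gcd = 44; 98 mod 44 = 10. No.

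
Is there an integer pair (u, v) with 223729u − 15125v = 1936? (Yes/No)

Yes

gcd(223729, 15125): 223729 = 14·15125 + 11979; 15125 = 1·11979 + 3146; 11979 = 3·3146 + 2541; 3146 = 1·2541 + 605; 2541 = 4·605 + 121; 605 = 5·121 + 0 → 121
121 divides 1936, so a solution exists.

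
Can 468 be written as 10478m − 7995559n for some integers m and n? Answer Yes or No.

No

By Bézout, 10478m − 7995559n = 468 has integer solutions iff gcd(10478, 7995559) | 468.
Euclid: 7995559 = 763·10478 + 845; 10478 = 12·845 + 338; 845 = 2·338 + 169; 338 = 2·169 + 0. gcd = 169; 468 mod 169 = 130. No.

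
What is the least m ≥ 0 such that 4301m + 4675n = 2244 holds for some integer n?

19

gcd(4301, 4675) = 187 (Euclid: 4675 = 1·4301 + 374; 4301 = 11·374 + 187; 374 = 2·187 + 0), and 187 | 2244.
Extended Euclid: 4301·(12) + 4675·(-11) = 187. Scale by 12: m₀ = 144.
General solution m = m₀ + 25t; reducing mod 25 gives m = 19 (and n = -17).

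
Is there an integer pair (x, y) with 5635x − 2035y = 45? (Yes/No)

gcd(5635, 2035): 5635 = 2·2035 + 1565; 2035 = 1·1565 + 470; 1565 = 3·470 + 155; 470 = 3·155 + 5; 155 = 31·5 + 0 → 5
5 divides 45, so a solution exists.

Yes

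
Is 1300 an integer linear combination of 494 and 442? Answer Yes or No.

gcd(494, 442): 494 = 1·442 + 52; 442 = 8·52 + 26; 52 = 2·26 + 0 → 26
26 divides 1300, so a solution exists.

Yes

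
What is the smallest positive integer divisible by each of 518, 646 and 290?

518 = 2 · 7 · 37; 646 = 2 · 17 · 19; 290 = 2 · 5 · 29
lcm takes max exponent of each prime: 2 · 5 · 7 · 17 · 19 · 29 · 37 = 24260530

24260530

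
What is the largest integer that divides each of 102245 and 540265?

102245 = 5 · 11² · 13²
540265 = 5 · 11² · 19 · 47
Common: 5 · 11² = 605

605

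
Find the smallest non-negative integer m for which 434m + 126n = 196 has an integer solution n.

Euclid: 434 = 3·126 + 56; 126 = 2·56 + 14; 56 = 4·14 + 0 → gcd = 14; 196 = 14·14.
Back-substitution yields 434·(-2) + 126·(7) = 14, so one solution is m = -2·14 = -28, n = 7·14 = 98.
Solutions in m differ by 126/14 = 9; the one in [0, 9) is -28 mod 9 = 8.

8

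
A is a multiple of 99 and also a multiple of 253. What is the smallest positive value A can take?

99 = 3² · 11; 253 = 11 · 23
max exponents: 3² · 11 · 23 = 2277

2277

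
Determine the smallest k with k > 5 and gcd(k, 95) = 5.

10

gcd(k, 95) = 5 forces 5 | k; write k = 5s. Then gcd(5s, 5·19) = 5·gcd(s, 19), so need gcd(s, 19) = 1.
5s > 5 gives s ≥ 2. The least s ≥ 2 coprime to 19 is 2, so k = 5·2 = 10.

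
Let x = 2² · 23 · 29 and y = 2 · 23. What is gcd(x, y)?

min exponent per shared prime: 2 · 23 = 46

46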